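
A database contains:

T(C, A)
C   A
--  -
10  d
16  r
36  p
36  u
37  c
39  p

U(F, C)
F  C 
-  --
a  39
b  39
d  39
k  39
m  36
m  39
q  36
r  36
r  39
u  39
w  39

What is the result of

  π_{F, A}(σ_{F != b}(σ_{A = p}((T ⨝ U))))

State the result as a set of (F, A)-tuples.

{(a, p), (d, p), (k, p), (m, p), (q, p), (r, p), (u, p), (w, p)}

Natural join on C: {(36, p, m), (36, p, q), (36, p, r), (36, u, m), (36, u, q), (36, u, r), (39, p, a), (39, p, b), (39, p, d), (39, p, k), (39, p, m), (39, p, r), (39, p, u), (39, p, w)}
Filtering on A = p leaves {(36, p, m), (36, p, q), (36, p, r), (39, p, a), (39, p, b), (39, p, d), (39, p, k), (39, p, m), (39, p, r), (39, p, u), (39, p, w)}.
Filtering on F != b leaves {(36, p, m), (36, p, q), (36, p, r), (39, p, a), (39, p, d), (39, p, k), (39, p, m), (39, p, r), (39, p, u), (39, p, w)}.
Keep only column(s) F, A (2 duplicate(s) eliminated): {(a, p), (d, p), (k, p), (m, p), (q, p), (r, p), (u, p), (w, p)}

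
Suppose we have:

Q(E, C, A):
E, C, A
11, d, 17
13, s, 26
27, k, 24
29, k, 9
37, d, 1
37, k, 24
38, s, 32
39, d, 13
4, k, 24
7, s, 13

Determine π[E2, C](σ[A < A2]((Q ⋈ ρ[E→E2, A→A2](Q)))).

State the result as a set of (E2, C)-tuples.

{(11, d), (13, s), (27, k), (37, k), (38, s), (39, d), (4, k)}

ρ[E→E2, A→A2]: schema becomes (E2, C, A2); tuples unchanged.
Q ⋈ ρ[E→E2, A→A2](Q) (natural join on C): {(11, d, 17, 11, 17), (11, d, 17, 37, 1), (11, d, 17, 39, 13), (13, s, 26, 13, 26), (13, s, 26, 38, 32), (13, s, 26, 7, 13), (27, k, 24, 27, 24), (27, k, 24, 29, 9), (27, k, 24, 37, 24), (27, k, 24, 4, 24), (29, k, 9, 27, 24), (29, k, 9, 29, 9), (29, k, 9, 37, 24), (29, k, 9, 4, 24), (37, d, 1, 11, 17), (37, d, 1, 37, 1), (37, d, 1, 39, 13), (37, k, 24, 27, 24), (37, k, 24, 29, 9), (37, k, 24, 37, 24), (37, k, 24, 4, 24), (38, s, 32, 13, 26), (38, s, 32, 38, 32), (38, s, 32, 7, 13), (39, d, 13, 11, 17), (39, d, 13, 37, 1), (39, d, 13, 39, 13), (4, k, 24, 27, 24), (4, k, 24, 29, 9), (4, k, 24, 37, 24), (4, k, 24, 4, 24), (7, s, 13, 13, 26), (7, s, 13, 38, 32), (7, s, 13, 7, 13)}
Selection A < A2: {(13, s, 26, 38, 32), (29, k, 9, 27, 24), (29, k, 9, 37, 24), (29, k, 9, 4, 24), (37, d, 1, 11, 17), (37, d, 1, 39, 13), (39, d, 13, 11, 17), (7, s, 13, 13, 26), (7, s, 13, 38, 32)}
Keep only column(s) E2, C (2 duplicate(s) eliminated): {(11, d), (13, s), (27, k), (37, k), (38, s), (39, d), (4, k)}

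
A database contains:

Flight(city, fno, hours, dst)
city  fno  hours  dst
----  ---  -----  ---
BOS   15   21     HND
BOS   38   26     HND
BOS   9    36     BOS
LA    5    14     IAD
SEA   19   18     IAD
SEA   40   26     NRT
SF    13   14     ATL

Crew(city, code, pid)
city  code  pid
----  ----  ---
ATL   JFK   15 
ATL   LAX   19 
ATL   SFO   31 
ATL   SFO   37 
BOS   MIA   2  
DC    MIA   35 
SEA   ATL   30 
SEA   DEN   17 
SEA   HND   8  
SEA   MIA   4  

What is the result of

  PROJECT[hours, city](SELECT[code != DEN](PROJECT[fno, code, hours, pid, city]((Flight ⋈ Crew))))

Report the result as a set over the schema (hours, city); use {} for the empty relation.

{(18, SEA), (21, BOS), (26, BOS), (26, SEA), (36, BOS)}

Natural join on city: {(BOS, 15, 21, HND, MIA, 2), (BOS, 38, 26, HND, MIA, 2), (BOS, 9, 36, BOS, MIA, 2), (SEA, 19, 18, IAD, ATL, 30), (SEA, 19, 18, IAD, DEN, 17), (SEA, 19, 18, IAD, HND, 8), (SEA, 19, 18, IAD, MIA, 4), (SEA, 40, 26, NRT, ATL, 30), (SEA, 40, 26, NRT, DEN, 17), (SEA, 40, 26, NRT, HND, 8), (SEA, 40, 26, NRT, MIA, 4)}
π[fno, code, hours, pid, city]: project onto (fno, code, hours, pid, city) → {(15, MIA, 21, 2, BOS), (19, ATL, 18, 30, SEA), (19, DEN, 18, 17, SEA), (19, HND, 18, 8, SEA), (19, MIA, 18, 4, SEA), (38, MIA, 26, 2, BOS), (40, ATL, 26, 30, SEA), (40, DEN, 26, 17, SEA), (40, HND, 26, 8, SEA), (40, MIA, 26, 4, SEA), (9, MIA, 36, 2, BOS)}
σ[code != DEN]: keep tuples satisfying code != DEN → {(15, MIA, 21, 2, BOS), (19, ATL, 18, 30, SEA), (19, HND, 18, 8, SEA), (19, MIA, 18, 4, SEA), (38, MIA, 26, 2, BOS), (40, ATL, 26, 30, SEA), (40, HND, 26, 8, SEA), (40, MIA, 26, 4, SEA), (9, MIA, 36, 2, BOS)}
π[hours, city]: project onto (hours, city) (4 duplicate(s) eliminated) → {(18, SEA), (21, BOS), (26, BOS), (26, SEA), (36, BOS)}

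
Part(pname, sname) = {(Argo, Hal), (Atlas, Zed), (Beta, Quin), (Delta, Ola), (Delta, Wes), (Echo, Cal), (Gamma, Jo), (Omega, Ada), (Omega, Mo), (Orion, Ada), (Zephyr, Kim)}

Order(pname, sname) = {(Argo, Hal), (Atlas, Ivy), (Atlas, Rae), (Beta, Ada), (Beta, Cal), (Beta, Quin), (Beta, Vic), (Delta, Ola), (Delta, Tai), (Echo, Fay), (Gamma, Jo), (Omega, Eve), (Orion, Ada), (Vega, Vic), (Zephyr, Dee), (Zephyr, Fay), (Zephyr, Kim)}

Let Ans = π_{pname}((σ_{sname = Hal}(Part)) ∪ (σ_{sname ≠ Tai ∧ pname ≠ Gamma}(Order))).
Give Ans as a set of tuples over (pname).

Apply σ_{sname = Hal}; surviving tuples: {(Argo, Hal)}
Apply σ_{sname ≠ Tai ∧ pname ≠ Gamma}; surviving tuples: {(Argo, Hal), (Atlas, Ivy), (Atlas, Rae), (Beta, Ada), (Beta, Cal), (Beta, Quin), (Beta, Vic), (Delta, Ola), (Echo, Fay), (Omega, Eve), (Orion, Ada), (Vega, Vic), (Zephyr, Dee), (Zephyr, Fay), (Zephyr, Kim)}
Union: {(Argo, Hal)} with {(Argo, Hal), (Atlas, Ivy), (Atlas, Rae), (Beta, Ada), (Beta, Cal), (Beta, Quin), (Beta, Vic), (Delta, Ola), (Echo, Fay), (Omega, Eve), (Orion, Ada), (Vega, Vic), (Zephyr, Dee), (Zephyr, Fay), (Zephyr, Kim)} → {(Argo, Hal), (Atlas, Ivy), (Atlas, Rae), (Beta, Ada), (Beta, Cal), (Beta, Quin), (Beta, Vic), (Delta, Ola), (Echo, Fay), (Omega, Eve), (Orion, Ada), (Vega, Vic), (Zephyr, Dee), (Zephyr, Fay), (Zephyr, Kim)}
Keep only column(s) pname (6 duplicate(s) eliminated): {Argo, Atlas, Beta, Delta, Echo, Omega, Orion, Vega, Zephyr}

{Argo, Atlas, Beta, Delta, Echo, Omega, Orion, Vega, Zephyr}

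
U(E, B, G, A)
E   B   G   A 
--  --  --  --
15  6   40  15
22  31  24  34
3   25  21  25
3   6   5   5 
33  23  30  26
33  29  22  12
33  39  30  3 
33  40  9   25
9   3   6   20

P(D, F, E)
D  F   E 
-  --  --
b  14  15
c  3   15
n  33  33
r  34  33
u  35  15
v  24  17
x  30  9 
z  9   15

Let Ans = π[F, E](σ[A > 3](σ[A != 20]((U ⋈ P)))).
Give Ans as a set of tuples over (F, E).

{(14, 15), (3, 15), (33, 33), (34, 33), (35, 15), (9, 15)}

U ⋈ P (natural join on E): {(15, 6, 40, 15, b, 14), (15, 6, 40, 15, c, 3), (15, 6, 40, 15, u, 35), (15, 6, 40, 15, z, 9), (33, 23, 30, 26, n, 33), (33, 23, 30, 26, r, 34), (33, 29, 22, 12, n, 33), (33, 29, 22, 12, r, 34), (33, 39, 30, 3, n, 33), (33, 39, 30, 3, r, 34), (33, 40, 9, 25, n, 33), (33, 40, 9, 25, r, 34), (9, 3, 6, 20, x, 30)}
Selection A != 20: {(15, 6, 40, 15, b, 14), (15, 6, 40, 15, c, 3), (15, 6, 40, 15, u, 35), (15, 6, 40, 15, z, 9), (33, 23, 30, 26, n, 33), (33, 23, 30, 26, r, 34), (33, 29, 22, 12, n, 33), (33, 29, 22, 12, r, 34), (33, 39, 30, 3, n, 33), (33, 39, 30, 3, r, 34), (33, 40, 9, 25, n, 33), (33, 40, 9, 25, r, 34)}
Selection A > 3: {(15, 6, 40, 15, b, 14), (15, 6, 40, 15, c, 3), (15, 6, 40, 15, u, 35), (15, 6, 40, 15, z, 9), (33, 23, 30, 26, n, 33), (33, 23, 30, 26, r, 34), (33, 29, 22, 12, n, 33), (33, 29, 22, 12, r, 34), (33, 40, 9, 25, n, 33), (33, 40, 9, 25, r, 34)}
π_{F, E} gives {(14, 15), (3, 15), (33, 33), (34, 33), (35, 15), (9, 15)} (4 duplicate(s) eliminated).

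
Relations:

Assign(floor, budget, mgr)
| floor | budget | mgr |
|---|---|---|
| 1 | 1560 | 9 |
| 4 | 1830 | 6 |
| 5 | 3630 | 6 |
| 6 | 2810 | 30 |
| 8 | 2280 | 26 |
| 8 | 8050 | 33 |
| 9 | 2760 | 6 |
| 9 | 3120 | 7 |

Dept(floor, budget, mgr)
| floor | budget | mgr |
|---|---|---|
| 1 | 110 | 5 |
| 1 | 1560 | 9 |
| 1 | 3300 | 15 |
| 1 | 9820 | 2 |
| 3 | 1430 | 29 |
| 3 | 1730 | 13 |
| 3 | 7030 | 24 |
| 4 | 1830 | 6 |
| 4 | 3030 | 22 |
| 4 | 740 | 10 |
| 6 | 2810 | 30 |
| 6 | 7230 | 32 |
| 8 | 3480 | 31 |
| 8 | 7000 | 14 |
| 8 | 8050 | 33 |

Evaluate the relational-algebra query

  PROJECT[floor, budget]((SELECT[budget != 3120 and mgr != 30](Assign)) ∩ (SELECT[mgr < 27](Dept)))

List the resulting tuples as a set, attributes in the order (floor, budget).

{(1, 1560), (4, 1830)}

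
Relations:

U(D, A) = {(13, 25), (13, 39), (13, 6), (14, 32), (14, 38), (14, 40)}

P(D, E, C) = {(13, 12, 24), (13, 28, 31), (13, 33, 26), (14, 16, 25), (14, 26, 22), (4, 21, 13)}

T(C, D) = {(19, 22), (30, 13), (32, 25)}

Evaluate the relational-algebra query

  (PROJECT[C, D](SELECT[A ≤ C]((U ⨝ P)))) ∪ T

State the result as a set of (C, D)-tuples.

Natural join on D: {(13, 25, 12, 24), (13, 25, 28, 31), (13, 25, 33, 26), (13, 39, 12, 24), (13, 39, 28, 31), (13, 39, 33, 26), (13, 6, 12, 24), (13, 6, 28, 31), (13, 6, 33, 26), (14, 32, 16, 25), (14, 32, 26, 22), (14, 38, 16, 25), (14, 38, 26, 22), (14, 40, 16, 25), (14, 40, 26, 22)}
Filtering on A ≤ C leaves {(13, 25, 28, 31), (13, 25, 33, 26), (13, 6, 12, 24), (13, 6, 28, 31), (13, 6, 33, 26)}.
Keep only column(s) C, D (2 duplicate(s) eliminated): {(24, 13), (26, 13), (31, 13)}
Set union of the two operands is {(19, 22), (24, 13), (26, 13), (30, 13), (31, 13), (32, 25)}.

{(19, 22), (24, 13), (26, 13), (30, 13), (31, 13), (32, 25)}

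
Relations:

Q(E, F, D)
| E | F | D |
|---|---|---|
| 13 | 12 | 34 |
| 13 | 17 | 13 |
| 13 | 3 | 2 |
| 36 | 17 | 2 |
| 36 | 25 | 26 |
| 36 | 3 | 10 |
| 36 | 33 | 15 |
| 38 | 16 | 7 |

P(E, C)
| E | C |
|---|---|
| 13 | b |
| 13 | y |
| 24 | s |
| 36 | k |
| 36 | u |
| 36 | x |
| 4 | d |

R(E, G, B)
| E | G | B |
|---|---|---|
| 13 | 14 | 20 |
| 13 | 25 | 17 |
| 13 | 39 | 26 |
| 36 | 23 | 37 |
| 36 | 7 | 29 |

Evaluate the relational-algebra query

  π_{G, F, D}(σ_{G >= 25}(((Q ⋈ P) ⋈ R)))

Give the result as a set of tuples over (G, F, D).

{(25, 12, 34), (25, 17, 13), (25, 3, 2), (39, 12, 34), (39, 17, 13), (39, 3, 2)}

Joining Q and P on E yields {(13, 12, 34, b), (13, 12, 34, y), (13, 17, 13, b), (13, 17, 13, y), (13, 3, 2, b), (13, 3, 2, y), (36, 17, 2, k), (36, 17, 2, u), (36, 17, 2, x), (36, 25, 26, k), (36, 25, 26, u), (36, 25, 26, x), (36, 3, 10, k), (36, 3, 10, u), (36, 3, 10, x), (36, 33, 15, k), (36, 33, 15, u), (36, 33, 15, x)}.
Joining (Q ⋈ P) and R on E yields {(13, 12, 34, b, 14, 20), (13, 12, 34, b, 25, 17), (13, 12, 34, b, 39, 26), (13, 12, 34, y, 14, 20), (13, 12, 34, y, 25, 17), (13, 12, 34, y, 39, 26), (13, 17, 13, b, 14, 20), (13, 17, 13, b, 25, 17), (13, 17, 13, b, 39, 26), (13, 17, 13, y, 14, 20), (13, 17, 13, y, 25, 17), (13, 17, 13, y, 39, 26), (13, 3, 2, b, 14, 20), (13, 3, 2, b, 25, 17), (13, 3, 2, b, 39, 26), (13, 3, 2, y, 14, 20), (13, 3, 2, y, 25, 17), (13, 3, 2, y, 39, 26), (36, 17, 2, k, 23, 37), (36, 17, 2, k, 7, 29), (36, 17, 2, u, 23, 37), (36, 17, 2, u, 7, 29), (36, 17, 2, x, 23, 37), (36, 17, 2, x, 7, 29), (36, 25, 26, k, 23, 37), (36, 25, 26, k, 7, 29), (36, 25, 26, u, 23, 37), (36, 25, 26, u, 7, 29), (36, 25, 26, x, 23, 37), (36, 25, 26, x, 7, 29), (36, 3, 10, k, 23, 37), (36, 3, 10, k, 7, 29), (36, 3, 10, u, 23, 37), (36, 3, 10, u, 7, 29), (36, 3, 10, x, 23, 37), (36, 3, 10, x, 7, 29), (36, 33, 15, k, 23, 37), (36, 33, 15, k, 7, 29), (36, 33, 15, u, 23, 37), (36, 33, 15, u, 7, 29), (36, 33, 15, x, 23, 37), (36, 33, 15, x, 7, 29)}.
σ[G >= 25]: keep tuples satisfying G >= 25 → {(13, 12, 34, b, 25, 17), (13, 12, 34, b, 39, 26), (13, 12, 34, y, 25, 17), (13, 12, 34, y, 39, 26), (13, 17, 13, b, 25, 17), (13, 17, 13, b, 39, 26), (13, 17, 13, y, 25, 17), (13, 17, 13, y, 39, 26), (13, 3, 2, b, 25, 17), (13, 3, 2, b, 39, 26), (13, 3, 2, y, 25, 17), (13, 3, 2, y, 39, 26)}
π_{G, F, D} gives {(25, 12, 34), (25, 17, 13), (25, 3, 2), (39, 12, 34), (39, 17, 13), (39, 3, 2)} (6 duplicate(s) eliminated).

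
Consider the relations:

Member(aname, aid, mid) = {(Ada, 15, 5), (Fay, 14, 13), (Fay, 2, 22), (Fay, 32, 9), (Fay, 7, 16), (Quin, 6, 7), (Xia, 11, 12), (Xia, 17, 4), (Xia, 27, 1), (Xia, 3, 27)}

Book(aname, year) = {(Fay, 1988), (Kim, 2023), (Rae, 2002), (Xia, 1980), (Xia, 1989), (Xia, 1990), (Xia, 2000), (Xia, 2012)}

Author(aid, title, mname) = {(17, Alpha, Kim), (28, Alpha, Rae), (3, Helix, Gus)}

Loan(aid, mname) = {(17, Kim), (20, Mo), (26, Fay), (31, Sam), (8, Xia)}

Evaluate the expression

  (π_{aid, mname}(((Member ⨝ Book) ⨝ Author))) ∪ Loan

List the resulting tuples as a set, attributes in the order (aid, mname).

{(17, Kim), (20, Mo), (26, Fay), (3, Gus), (31, Sam), (8, Xia)}

Joining Member and Book on aname yields {(Fay, 14, 13, 1988), (Fay, 2, 22, 1988), (Fay, 32, 9, 1988), (Fay, 7, 16, 1988), (Xia, 11, 12, 1980), (Xia, 11, 12, 1989), (Xia, 11, 12, 1990), (Xia, 11, 12, 2000), (Xia, 11, 12, 2012), (Xia, 17, 4, 1980), (Xia, 17, 4, 1989), (Xia, 17, 4, 1990), (Xia, 17, 4, 2000), (Xia, 17, 4, 2012), (Xia, 27, 1, 1980), (Xia, 27, 1, 1989), (Xia, 27, 1, 1990), (Xia, 27, 1, 2000), (Xia, 27, 1, 2012), (Xia, 3, 27, 1980), (Xia, 3, 27, 1989), (Xia, 3, 27, 1990), (Xia, 3, 27, 2000), (Xia, 3, 27, 2012)}.
Joining (Member ⨝ Book) and Author on aid yields {(Xia, 17, 4, 1980, Alpha, Kim), (Xia, 17, 4, 1989, Alpha, Kim), (Xia, 17, 4, 1990, Alpha, Kim), (Xia, 17, 4, 2000, Alpha, Kim), (Xia, 17, 4, 2012, Alpha, Kim), (Xia, 3, 27, 1980, Helix, Gus), (Xia, 3, 27, 1989, Helix, Gus), (Xia, 3, 27, 1990, Helix, Gus), (Xia, 3, 27, 2000, Helix, Gus), (Xia, 3, 27, 2012, Helix, Gus)}.
Keep only column(s) aid, mname (8 duplicate(s) eliminated): {(17, Kim), (3, Gus)}
Taking the union: {(17, Kim), (20, Mo), (26, Fay), (3, Gus), (31, Sam), (8, Xia)}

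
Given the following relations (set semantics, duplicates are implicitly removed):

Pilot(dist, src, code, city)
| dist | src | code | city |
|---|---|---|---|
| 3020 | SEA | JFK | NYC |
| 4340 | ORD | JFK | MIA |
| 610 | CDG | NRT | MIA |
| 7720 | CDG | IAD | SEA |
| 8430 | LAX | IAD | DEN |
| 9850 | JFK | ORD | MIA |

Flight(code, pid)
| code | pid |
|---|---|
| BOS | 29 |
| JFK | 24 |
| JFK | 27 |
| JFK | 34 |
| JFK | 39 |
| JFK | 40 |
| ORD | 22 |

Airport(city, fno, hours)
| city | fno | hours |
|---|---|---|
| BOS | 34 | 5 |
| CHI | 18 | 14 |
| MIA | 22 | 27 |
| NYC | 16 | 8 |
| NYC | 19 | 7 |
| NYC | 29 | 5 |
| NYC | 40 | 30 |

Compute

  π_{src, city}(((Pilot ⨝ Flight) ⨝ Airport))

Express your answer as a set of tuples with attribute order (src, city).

{(JFK, MIA), (ORD, MIA), (SEA, NYC)}

Joining Pilot and Flight on code yields {(3020, SEA, JFK, NYC, 24), (3020, SEA, JFK, NYC, 27), (3020, SEA, JFK, NYC, 34), (3020, SEA, JFK, NYC, 39), (3020, SEA, JFK, NYC, 40), (4340, ORD, JFK, MIA, 24), (4340, ORD, JFK, MIA, 27), (4340, ORD, JFK, MIA, 34), (4340, ORD, JFK, MIA, 39), (4340, ORD, JFK, MIA, 40), (9850, JFK, ORD, MIA, 22)}.
Joining (Pilot ⨝ Flight) and Airport on city yields {(3020, SEA, JFK, NYC, 24, 16, 8), (3020, SEA, JFK, NYC, 24, 19, 7), (3020, SEA, JFK, NYC, 24, 29, 5), (3020, SEA, JFK, NYC, 24, 40, 30), (3020, SEA, JFK, NYC, 27, 16, 8), (3020, SEA, JFK, NYC, 27, 19, 7), (3020, SEA, JFK, NYC, 27, 29, 5), (3020, SEA, JFK, NYC, 27, 40, 30), (3020, SEA, JFK, NYC, 34, 16, 8), (3020, SEA, JFK, NYC, 34, 19, 7), (3020, SEA, JFK, NYC, 34, 29, 5), (3020, SEA, JFK, NYC, 34, 40, 30), (3020, SEA, JFK, NYC, 39, 16, 8), (3020, SEA, JFK, NYC, 39, 19, 7), (3020, SEA, JFK, NYC, 39, 29, 5), (3020, SEA, JFK, NYC, 39, 40, 30), (3020, SEA, JFK, NYC, 40, 16, 8), (3020, SEA, JFK, NYC, 40, 19, 7), (3020, SEA, JFK, NYC, 40, 29, 5), (3020, SEA, JFK, NYC, 40, 40, 30), (4340, ORD, JFK, MIA, 24, 22, 27), (4340, ORD, JFK, MIA, 27, 22, 27), (4340, ORD, JFK, MIA, 34, 22, 27), (4340, ORD, JFK, MIA, 39, 22, 27), (4340, ORD, JFK, MIA, 40, 22, 27), (9850, JFK, ORD, MIA, 22, 22, 27)}.
π_{src, city} gives {(JFK, MIA), (ORD, MIA), (SEA, NYC)} (23 duplicate(s) eliminated).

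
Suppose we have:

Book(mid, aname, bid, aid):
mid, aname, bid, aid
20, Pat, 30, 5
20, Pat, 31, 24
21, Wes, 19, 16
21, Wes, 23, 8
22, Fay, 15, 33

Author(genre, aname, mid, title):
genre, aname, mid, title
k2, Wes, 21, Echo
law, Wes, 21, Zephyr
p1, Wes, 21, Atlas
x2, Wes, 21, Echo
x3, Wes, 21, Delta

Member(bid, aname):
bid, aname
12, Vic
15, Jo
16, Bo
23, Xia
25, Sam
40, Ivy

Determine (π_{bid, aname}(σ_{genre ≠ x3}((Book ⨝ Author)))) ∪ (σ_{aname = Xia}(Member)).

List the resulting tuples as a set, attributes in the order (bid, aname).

{(19, Wes), (23, Wes), (23, Xia)}

Book ⋈ Author (natural join on mid, aname): {(21, Wes, 19, 16, k2, Echo), (21, Wes, 19, 16, law, Zephyr), (21, Wes, 19, 16, p1, Atlas), (21, Wes, 19, 16, x2, Echo), (21, Wes, 19, 16, x3, Delta), (21, Wes, 23, 8, k2, Echo), (21, Wes, 23, 8, law, Zephyr), (21, Wes, 23, 8, p1, Atlas), (21, Wes, 23, 8, x2, Echo), (21, Wes, 23, 8, x3, Delta)}
σ[genre ≠ x3]: keep tuples satisfying genre ≠ x3 → {(21, Wes, 19, 16, k2, Echo), (21, Wes, 19, 16, law, Zephyr), (21, Wes, 19, 16, p1, Atlas), (21, Wes, 19, 16, x2, Echo), (21, Wes, 23, 8, k2, Echo), (21, Wes, 23, 8, law, Zephyr), (21, Wes, 23, 8, p1, Atlas), (21, Wes, 23, 8, x2, Echo)}
Keep only column(s) bid, aname (6 duplicate(s) eliminated): {(19, Wes), (23, Wes)}
σ[aname = Xia]: keep tuples satisfying aname = Xia → {(23, Xia)}
Set union of the two operands is {(19, Wes), (23, Wes), (23, Xia)}.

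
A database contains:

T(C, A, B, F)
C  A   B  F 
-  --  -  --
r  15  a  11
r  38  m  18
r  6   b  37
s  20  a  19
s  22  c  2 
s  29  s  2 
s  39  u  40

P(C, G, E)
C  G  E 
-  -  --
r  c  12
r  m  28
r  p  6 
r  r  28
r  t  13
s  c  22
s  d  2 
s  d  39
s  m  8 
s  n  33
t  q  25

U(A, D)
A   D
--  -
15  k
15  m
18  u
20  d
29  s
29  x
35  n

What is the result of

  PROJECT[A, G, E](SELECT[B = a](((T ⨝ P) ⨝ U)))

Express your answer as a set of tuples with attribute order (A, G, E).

Joining T and P on C yields {(r, 15, a, 11, c, 12), (r, 15, a, 11, m, 28), (r, 15, a, 11, p, 6), (r, 15, a, 11, r, 28), (r, 15, a, 11, t, 13), (r, 38, m, 18, c, 12), (r, 38, m, 18, m, 28), (r, 38, m, 18, p, 6), (r, 38, m, 18, r, 28), (r, 38, m, 18, t, 13), (r, 6, b, 37, c, 12), (r, 6, b, 37, m, 28), (r, 6, b, 37, p, 6), (r, 6, b, 37, r, 28), (r, 6, b, 37, t, 13), (s, 20, a, 19, c, 22), (s, 20, a, 19, d, 2), (s, 20, a, 19, d, 39), (s, 20, a, 19, m, 8), (s, 20, a, 19, n, 33), (s, 22, c, 2, c, 22), (s, 22, c, 2, d, 2), (s, 22, c, 2, d, 39), (s, 22, c, 2, m, 8), (s, 22, c, 2, n, 33), (s, 29, s, 2, c, 22), (s, 29, s, 2, d, 2), (s, 29, s, 2, d, 39), (s, 29, s, 2, m, 8), (s, 29, s, 2, n, 33), (s, 39, u, 40, c, 22), (s, 39, u, 40, d, 2), (s, 39, u, 40, d, 39), (s, 39, u, 40, m, 8), (s, 39, u, 40, n, 33)}.
Joining (T ⨝ P) and U on A yields {(r, 15, a, 11, c, 12, k), (r, 15, a, 11, c, 12, m), (r, 15, a, 11, m, 28, k), (r, 15, a, 11, m, 28, m), (r, 15, a, 11, p, 6, k), (r, 15, a, 11, p, 6, m), (r, 15, a, 11, r, 28, k), (r, 15, a, 11, r, 28, m), (r, 15, a, 11, t, 13, k), (r, 15, a, 11, t, 13, m), (s, 20, a, 19, c, 22, d), (s, 20, a, 19, d, 2, d), (s, 20, a, 19, d, 39, d), (s, 20, a, 19, m, 8, d), (s, 20, a, 19, n, 33, d), (s, 29, s, 2, c, 22, s), (s, 29, s, 2, c, 22, x), (s, 29, s, 2, d, 2, s), (s, 29, s, 2, d, 2, x), (s, 29, s, 2, d, 39, s), (s, 29, s, 2, d, 39, x), (s, 29, s, 2, m, 8, s), (s, 29, s, 2, m, 8, x), (s, 29, s, 2, n, 33, s), (s, 29, s, 2, n, 33, x)}.
Filtering on B = a leaves {(r, 15, a, 11, c, 12, k), (r, 15, a, 11, c, 12, m), (r, 15, a, 11, m, 28, k), (r, 15, a, 11, m, 28, m), (r, 15, a, 11, p, 6, k), (r, 15, a, 11, p, 6, m), (r, 15, a, 11, r, 28, k), (r, 15, a, 11, r, 28, m), (r, 15, a, 11, t, 13, k), (r, 15, a, 11, t, 13, m), (s, 20, a, 19, c, 22, d), (s, 20, a, 19, d, 2, d), (s, 20, a, 19, d, 39, d), (s, 20, a, 19, m, 8, d), (s, 20, a, 19, n, 33, d)}.
π_{A, G, E} gives {(15, c, 12), (15, m, 28), (15, p, 6), (15, r, 28), (15, t, 13), (20, c, 22), (20, d, 2), (20, d, 39), (20, m, 8), (20, n, 33)} (5 duplicate(s) eliminated).

{(15, c, 12), (15, m, 28), (15, p, 6), (15, r, 28), (15, t, 13), (20, c, 22), (20, d, 2), (20, d, 39), (20, m, 8), (20, n, 33)}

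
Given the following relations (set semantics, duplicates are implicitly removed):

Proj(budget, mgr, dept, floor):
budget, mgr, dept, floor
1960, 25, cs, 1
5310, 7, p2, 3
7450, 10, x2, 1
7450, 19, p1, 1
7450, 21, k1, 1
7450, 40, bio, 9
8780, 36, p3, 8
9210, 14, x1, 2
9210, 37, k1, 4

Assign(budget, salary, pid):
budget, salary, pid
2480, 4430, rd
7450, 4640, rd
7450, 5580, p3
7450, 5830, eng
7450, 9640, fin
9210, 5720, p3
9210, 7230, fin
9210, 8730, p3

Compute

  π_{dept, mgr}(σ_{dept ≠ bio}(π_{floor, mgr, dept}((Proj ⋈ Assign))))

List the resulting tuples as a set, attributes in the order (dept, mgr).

Proj ⋈ Assign (natural join on budget): {(7450, 10, x2, 1, 4640, rd), (7450, 10, x2, 1, 5580, p3), (7450, 10, x2, 1, 5830, eng), (7450, 10, x2, 1, 9640, fin), (7450, 19, p1, 1, 4640, rd), (7450, 19, p1, 1, 5580, p3), (7450, 19, p1, 1, 5830, eng), (7450, 19, p1, 1, 9640, fin), (7450, 21, k1, 1, 4640, rd), (7450, 21, k1, 1, 5580, p3), (7450, 21, k1, 1, 5830, eng), (7450, 21, k1, 1, 9640, fin), (7450, 40, bio, 9, 4640, rd), (7450, 40, bio, 9, 5580, p3), (7450, 40, bio, 9, 5830, eng), (7450, 40, bio, 9, 9640, fin), (9210, 14, x1, 2, 5720, p3), (9210, 14, x1, 2, 7230, fin), (9210, 14, x1, 2, 8730, p3), (9210, 37, k1, 4, 5720, p3), (9210, 37, k1, 4, 7230, fin), (9210, 37, k1, 4, 8730, p3)}
Projecting to floor, mgr, dept (16 duplicate(s) eliminated): {(1, 10, x2), (1, 19, p1), (1, 21, k1), (2, 14, x1), (4, 37, k1), (9, 40, bio)}
Selection dept ≠ bio: {(1, 10, x2), (1, 19, p1), (1, 21, k1), (2, 14, x1), (4, 37, k1)}
Projecting to dept, mgr: {(k1, 21), (k1, 37), (p1, 19), (x1, 14), (x2, 10)}

{(k1, 21), (k1, 37), (p1, 19), (x1, 14), (x2, 10)}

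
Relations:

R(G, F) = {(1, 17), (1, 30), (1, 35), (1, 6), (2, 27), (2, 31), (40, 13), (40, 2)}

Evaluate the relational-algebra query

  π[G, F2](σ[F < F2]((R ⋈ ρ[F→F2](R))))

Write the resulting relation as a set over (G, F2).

ρ[F→F2]: schema becomes (G, F2); tuples unchanged.
Natural join on G: {(1, 17, 17), (1, 17, 30), (1, 17, 35), (1, 17, 6), (1, 30, 17), (1, 30, 30), (1, 30, 35), (1, 30, 6), (1, 35, 17), (1, 35, 30), (1, 35, 35), (1, 35, 6), (1, 6, 17), (1, 6, 30), (1, 6, 35), (1, 6, 6), (2, 27, 27), (2, 27, 31), (2, 31, 27), (2, 31, 31), (40, 13, 13), (40, 13, 2), (40, 2, 13), (40, 2, 2)}
σ[F < F2]: keep tuples satisfying F < F2 → {(1, 17, 30), (1, 17, 35), (1, 30, 35), (1, 6, 17), (1, 6, 30), (1, 6, 35), (2, 27, 31), (40, 2, 13)}
Keep only column(s) G, F2 (3 duplicate(s) eliminated): {(1, 17), (1, 30), (1, 35), (2, 31), (40, 13)}

{(1, 17), (1, 30), (1, 35), (2, 31), (40, 13)}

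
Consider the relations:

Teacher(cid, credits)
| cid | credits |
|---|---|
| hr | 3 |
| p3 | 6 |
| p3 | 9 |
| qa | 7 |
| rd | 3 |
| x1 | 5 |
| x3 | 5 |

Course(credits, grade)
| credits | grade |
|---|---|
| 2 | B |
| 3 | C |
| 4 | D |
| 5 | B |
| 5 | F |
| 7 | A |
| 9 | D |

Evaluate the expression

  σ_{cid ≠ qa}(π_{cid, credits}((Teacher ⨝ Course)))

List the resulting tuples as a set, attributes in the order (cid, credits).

{(hr, 3), (p3, 9), (rd, 3), (x1, 5), (x3, 5)}

Teacher ⋈ Course (natural join on credits): {(hr, 3, C), (p3, 9, D), (qa, 7, A), (rd, 3, C), (x1, 5, B), (x1, 5, F), (x3, 5, B), (x3, 5, F)}
π_{cid, credits} gives {(hr, 3), (p3, 9), (qa, 7), (rd, 3), (x1, 5), (x3, 5)} (2 duplicate(s) eliminated).
Filtering on cid ≠ qa leaves {(hr, 3), (p3, 9), (rd, 3), (x1, 5), (x3, 5)}.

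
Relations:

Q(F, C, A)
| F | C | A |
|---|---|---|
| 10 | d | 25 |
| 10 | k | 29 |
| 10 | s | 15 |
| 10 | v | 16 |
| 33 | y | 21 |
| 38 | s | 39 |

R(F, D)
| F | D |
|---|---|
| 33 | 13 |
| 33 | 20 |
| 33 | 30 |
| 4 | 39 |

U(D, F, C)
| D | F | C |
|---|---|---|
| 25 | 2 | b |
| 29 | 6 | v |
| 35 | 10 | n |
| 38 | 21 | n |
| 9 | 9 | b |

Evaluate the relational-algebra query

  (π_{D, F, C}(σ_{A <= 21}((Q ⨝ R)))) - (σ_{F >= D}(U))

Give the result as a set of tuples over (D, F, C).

{(13, 33, y), (20, 33, y), (30, 33, y)}

Q ⋈ R (natural join on F): {(33, y, 21, 13), (33, y, 21, 20), (33, y, 21, 30)}
σ[A <= 21]: keep tuples satisfying A <= 21 → {(33, y, 21, 13), (33, y, 21, 20), (33, y, 21, 30)}
Projecting to D, F, C: {(13, 33, y), (20, 33, y), (30, 33, y)}
σ[F >= D]: keep tuples satisfying F >= D → {(9, 9, b)}
Taking the difference: {(13, 33, y), (20, 33, y), (30, 33, y)}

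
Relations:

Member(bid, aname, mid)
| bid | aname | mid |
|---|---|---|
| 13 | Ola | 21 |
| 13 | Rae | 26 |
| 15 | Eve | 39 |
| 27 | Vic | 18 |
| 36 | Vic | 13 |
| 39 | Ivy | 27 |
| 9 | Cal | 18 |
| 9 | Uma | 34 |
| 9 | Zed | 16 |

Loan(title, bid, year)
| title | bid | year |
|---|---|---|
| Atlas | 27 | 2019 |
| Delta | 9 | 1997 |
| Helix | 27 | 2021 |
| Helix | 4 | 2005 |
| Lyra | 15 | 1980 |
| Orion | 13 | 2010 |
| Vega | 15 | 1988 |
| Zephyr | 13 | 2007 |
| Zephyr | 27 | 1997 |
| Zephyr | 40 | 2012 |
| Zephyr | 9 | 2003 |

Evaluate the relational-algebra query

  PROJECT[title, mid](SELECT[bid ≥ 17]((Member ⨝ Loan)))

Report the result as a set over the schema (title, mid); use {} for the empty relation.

Joining Member and Loan on bid yields {(13, Ola, 21, Orion, 2010), (13, Ola, 21, Zephyr, 2007), (13, Rae, 26, Orion, 2010), (13, Rae, 26, Zephyr, 2007), (15, Eve, 39, Lyra, 1980), (15, Eve, 39, Vega, 1988), (27, Vic, 18, Atlas, 2019), (27, Vic, 18, Helix, 2021), (27, Vic, 18, Zephyr, 1997), (9, Cal, 18, Delta, 1997), (9, Cal, 18, Zephyr, 2003), (9, Uma, 34, Delta, 1997), (9, Uma, 34, Zephyr, 2003), (9, Zed, 16, Delta, 1997), (9, Zed, 16, Zephyr, 2003)}.
Filtering on bid ≥ 17 leaves {(27, Vic, 18, Atlas, 2019), (27, Vic, 18, Helix, 2021), (27, Vic, 18, Zephyr, 1997)}.
π[title, mid]: project onto (title, mid) → {(Atlas, 18), (Helix, 18), (Zephyr, 18)}

{(Atlas, 18), (Helix, 18), (Zephyr, 18)}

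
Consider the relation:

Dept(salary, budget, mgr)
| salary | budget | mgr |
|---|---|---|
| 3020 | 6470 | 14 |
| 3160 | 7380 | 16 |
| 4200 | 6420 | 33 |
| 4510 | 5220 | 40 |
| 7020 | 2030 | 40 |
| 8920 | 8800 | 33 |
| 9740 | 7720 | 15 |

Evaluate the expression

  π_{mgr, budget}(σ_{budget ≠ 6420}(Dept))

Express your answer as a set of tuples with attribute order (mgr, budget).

Selection budget ≠ 6420: {(3020, 6470, 14), (3160, 7380, 16), (4510, 5220, 40), (7020, 2030, 40), (8920, 8800, 33), (9740, 7720, 15)}
Projecting to mgr, budget: {(14, 6470), (15, 7720), (16, 7380), (33, 8800), (40, 2030), (40, 5220)}

{(14, 6470), (15, 7720), (16, 7380), (33, 8800), (40, 2030), (40, 5220)}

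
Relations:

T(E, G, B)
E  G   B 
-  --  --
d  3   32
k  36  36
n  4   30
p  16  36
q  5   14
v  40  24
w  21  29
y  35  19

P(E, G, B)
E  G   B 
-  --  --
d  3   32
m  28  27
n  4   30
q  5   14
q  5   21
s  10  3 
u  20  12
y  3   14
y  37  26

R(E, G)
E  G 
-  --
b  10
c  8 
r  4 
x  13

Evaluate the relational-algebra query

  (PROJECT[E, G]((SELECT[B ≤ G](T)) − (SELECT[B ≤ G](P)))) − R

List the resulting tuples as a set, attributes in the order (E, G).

Apply σ_{B ≤ G}; surviving tuples: {(k, 36, 36), (v, 40, 24), (y, 35, 19)}
Apply σ_{B ≤ G}; surviving tuples: {(m, 28, 27), (s, 10, 3), (u, 20, 12), (y, 37, 26)}
Set difference of the two operands is {(k, 36, 36), (v, 40, 24), (y, 35, 19)}.
π_{E, G} gives {(k, 36), (v, 40), (y, 35)}.
Set difference of the two operands is {(k, 36), (v, 40), (y, 35)}.

{(k, 36), (v, 40), (y, 35)}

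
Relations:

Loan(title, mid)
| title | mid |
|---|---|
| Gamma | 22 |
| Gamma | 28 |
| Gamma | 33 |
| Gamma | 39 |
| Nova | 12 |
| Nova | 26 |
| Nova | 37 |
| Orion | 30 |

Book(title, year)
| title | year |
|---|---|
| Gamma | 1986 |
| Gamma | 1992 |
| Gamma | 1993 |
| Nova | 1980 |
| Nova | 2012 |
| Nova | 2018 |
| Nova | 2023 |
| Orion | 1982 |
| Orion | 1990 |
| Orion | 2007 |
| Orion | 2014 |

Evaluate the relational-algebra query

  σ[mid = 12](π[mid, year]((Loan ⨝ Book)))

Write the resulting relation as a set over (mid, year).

{(12, 1980), (12, 2012), (12, 2018), (12, 2023)}

Loan ⋈ Book (natural join on title): {(Gamma, 22, 1986), (Gamma, 22, 1992), (Gamma, 22, 1993), (Gamma, 28, 1986), (Gamma, 28, 1992), (Gamma, 28, 1993), (Gamma, 33, 1986), (Gamma, 33, 1992), (Gamma, 33, 1993), (Gamma, 39, 1986), (Gamma, 39, 1992), (Gamma, 39, 1993), (Nova, 12, 1980), (Nova, 12, 2012), (Nova, 12, 2018), (Nova, 12, 2023), (Nova, 26, 1980), (Nova, 26, 2012), (Nova, 26, 2018), (Nova, 26, 2023), (Nova, 37, 1980), (Nova, 37, 2012), (Nova, 37, 2018), (Nova, 37, 2023), (Orion, 30, 1982), (Orion, 30, 1990), (Orion, 30, 2007), (Orion, 30, 2014)}
π_{mid, year} gives {(12, 1980), (12, 2012), (12, 2018), (12, 2023), (22, 1986), (22, 1992), (22, 1993), (26, 1980), (26, 2012), (26, 2018), (26, 2023), (28, 1986), (28, 1992), (28, 1993), (30, 1982), (30, 1990), (30, 2007), (30, 2014), (33, 1986), (33, 1992), (33, 1993), (37, 1980), (37, 2012), (37, 2018), (37, 2023), (39, 1986), (39, 1992), (39, 1993)}.
Filtering on mid = 12 leaves {(12, 1980), (12, 2012), (12, 2018), (12, 2023)}.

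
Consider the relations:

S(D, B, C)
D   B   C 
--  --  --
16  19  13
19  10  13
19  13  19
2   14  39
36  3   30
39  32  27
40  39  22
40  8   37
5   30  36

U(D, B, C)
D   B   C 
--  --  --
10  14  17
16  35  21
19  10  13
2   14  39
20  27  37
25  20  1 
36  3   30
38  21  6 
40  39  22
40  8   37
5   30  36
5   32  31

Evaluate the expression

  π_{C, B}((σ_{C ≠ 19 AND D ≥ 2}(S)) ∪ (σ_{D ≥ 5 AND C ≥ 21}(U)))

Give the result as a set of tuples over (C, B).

Apply σ_{C ≠ 19 AND D ≥ 2}; surviving tuples: {(16, 19, 13), (19, 10, 13), (2, 14, 39), (36, 3, 30), (39, 32, 27), (40, 39, 22), (40, 8, 37), (5, 30, 36)}
Apply σ_{D ≥ 5 AND C ≥ 21}; surviving tuples: {(16, 35, 21), (20, 27, 37), (36, 3, 30), (40, 39, 22), (40, 8, 37), (5, 30, 36), (5, 32, 31)}
Set union of the two operands is {(16, 19, 13), (16, 35, 21), (19, 10, 13), (2, 14, 39), (20, 27, 37), (36, 3, 30), (39, 32, 27), (40, 39, 22), (40, 8, 37), (5, 30, 36), (5, 32, 31)}.
π_{C, B} gives {(13, 10), (13, 19), (21, 35), (22, 39), (27, 32), (30, 3), (31, 32), (36, 30), (37, 27), (37, 8), (39, 14)}.

{(13, 10), (13, 19), (21, 35), (22, 39), (27, 32), (30, 3), (31, 32), (36, 30), (37, 27), (37, 8), (39, 14)}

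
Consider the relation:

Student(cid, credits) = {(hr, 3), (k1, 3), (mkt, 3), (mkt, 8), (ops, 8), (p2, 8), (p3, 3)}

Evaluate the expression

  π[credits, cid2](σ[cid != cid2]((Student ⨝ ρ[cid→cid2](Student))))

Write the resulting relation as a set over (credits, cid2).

ρ[cid→cid2]: schema becomes (cid2, credits); tuples unchanged.
Natural join on credits: {(hr, 3, hr), (hr, 3, k1), (hr, 3, mkt), (hr, 3, p3), (k1, 3, hr), (k1, 3, k1), (k1, 3, mkt), (k1, 3, p3), (mkt, 3, hr), (mkt, 3, k1), (mkt, 3, mkt), (mkt, 3, p3), (mkt, 8, mkt), (mkt, 8, ops), (mkt, 8, p2), (ops, 8, mkt), (ops, 8, ops), (ops, 8, p2), (p2, 8, mkt), (p2, 8, ops), (p2, 8, p2), (p3, 3, hr), (p3, 3, k1), (p3, 3, mkt), (p3, 3, p3)}
Filtering on cid != cid2 leaves {(hr, 3, k1), (hr, 3, mkt), (hr, 3, p3), (k1, 3, hr), (k1, 3, mkt), (k1, 3, p3), (mkt, 3, hr), (mkt, 3, k1), (mkt, 3, p3), (mkt, 8, ops), (mkt, 8, p2), (ops, 8, mkt), (ops, 8, p2), (p2, 8, mkt), (p2, 8, ops), (p3, 3, hr), (p3, 3, k1), (p3, 3, mkt)}.
Keep only column(s) credits, cid2 (11 duplicate(s) eliminated): {(3, hr), (3, k1), (3, mkt), (3, p3), (8, mkt), (8, ops), (8, p2)}

{(3, hr), (3, k1), (3, mkt), (3, p3), (8, mkt), (8, ops), (8, p2)}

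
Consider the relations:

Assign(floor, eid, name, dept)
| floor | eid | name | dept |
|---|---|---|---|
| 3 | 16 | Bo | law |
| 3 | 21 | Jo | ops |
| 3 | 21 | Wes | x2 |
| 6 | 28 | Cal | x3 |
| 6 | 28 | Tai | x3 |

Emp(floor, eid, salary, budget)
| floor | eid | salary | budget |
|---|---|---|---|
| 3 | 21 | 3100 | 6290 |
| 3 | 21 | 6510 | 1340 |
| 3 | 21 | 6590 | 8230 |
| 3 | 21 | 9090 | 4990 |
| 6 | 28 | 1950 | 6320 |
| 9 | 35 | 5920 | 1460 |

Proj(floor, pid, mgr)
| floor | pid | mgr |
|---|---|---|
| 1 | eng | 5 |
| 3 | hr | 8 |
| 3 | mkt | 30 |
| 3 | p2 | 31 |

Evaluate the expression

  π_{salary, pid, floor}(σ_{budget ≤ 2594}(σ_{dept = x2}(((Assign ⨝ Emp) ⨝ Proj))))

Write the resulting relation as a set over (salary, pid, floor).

Joining Assign and Emp on floor, eid yields {(3, 21, Jo, ops, 3100, 6290), (3, 21, Jo, ops, 6510, 1340), (3, 21, Jo, ops, 6590, 8230), (3, 21, Jo, ops, 9090, 4990), (3, 21, Wes, x2, 3100, 6290), (3, 21, Wes, x2, 6510, 1340), (3, 21, Wes, x2, 6590, 8230), (3, 21, Wes, x2, 9090, 4990), (6, 28, Cal, x3, 1950, 6320), (6, 28, Tai, x3, 1950, 6320)}.
Joining (Assign ⨝ Emp) and Proj on floor yields {(3, 21, Jo, ops, 3100, 6290, hr, 8), (3, 21, Jo, ops, 3100, 6290, mkt, 30), (3, 21, Jo, ops, 3100, 6290, p2, 31), (3, 21, Jo, ops, 6510, 1340, hr, 8), (3, 21, Jo, ops, 6510, 1340, mkt, 30), (3, 21, Jo, ops, 6510, 1340, p2, 31), (3, 21, Jo, ops, 6590, 8230, hr, 8), (3, 21, Jo, ops, 6590, 8230, mkt, 30), (3, 21, Jo, ops, 6590, 8230, p2, 31), (3, 21, Jo, ops, 9090, 4990, hr, 8), (3, 21, Jo, ops, 9090, 4990, mkt, 30), (3, 21, Jo, ops, 9090, 4990, p2, 31), (3, 21, Wes, x2, 3100, 6290, hr, 8), (3, 21, Wes, x2, 3100, 6290, mkt, 30), (3, 21, Wes, x2, 3100, 6290, p2, 31), (3, 21, Wes, x2, 6510, 1340, hr, 8), (3, 21, Wes, x2, 6510, 1340, mkt, 30), (3, 21, Wes, x2, 6510, 1340, p2, 31), (3, 21, Wes, x2, 6590, 8230, hr, 8), (3, 21, Wes, x2, 6590, 8230, mkt, 30), (3, 21, Wes, x2, 6590, 8230, p2, 31), (3, 21, Wes, x2, 9090, 4990, hr, 8), (3, 21, Wes, x2, 9090, 4990, mkt, 30), (3, 21, Wes, x2, 9090, 4990, p2, 31)}.
σ[dept = x2]: keep tuples satisfying dept = x2 → {(3, 21, Wes, x2, 3100, 6290, hr, 8), (3, 21, Wes, x2, 3100, 6290, mkt, 30), (3, 21, Wes, x2, 3100, 6290, p2, 31), (3, 21, Wes, x2, 6510, 1340, hr, 8), (3, 21, Wes, x2, 6510, 1340, mkt, 30), (3, 21, Wes, x2, 6510, 1340, p2, 31), (3, 21, Wes, x2, 6590, 8230, hr, 8), (3, 21, Wes, x2, 6590, 8230, mkt, 30), (3, 21, Wes, x2, 6590, 8230, p2, 31), (3, 21, Wes, x2, 9090, 4990, hr, 8), (3, 21, Wes, x2, 9090, 4990, mkt, 30), (3, 21, Wes, x2, 9090, 4990, p2, 31)}
σ[budget ≤ 2594]: keep tuples satisfying budget ≤ 2594 → {(3, 21, Wes, x2, 6510, 1340, hr, 8), (3, 21, Wes, x2, 6510, 1340, mkt, 30), (3, 21, Wes, x2, 6510, 1340, p2, 31)}
Projecting to salary, pid, floor: {(6510, hr, 3), (6510, mkt, 3), (6510, p2, 3)}

{(6510, hr, 3), (6510, mkt, 3), (6510, p2, 3)}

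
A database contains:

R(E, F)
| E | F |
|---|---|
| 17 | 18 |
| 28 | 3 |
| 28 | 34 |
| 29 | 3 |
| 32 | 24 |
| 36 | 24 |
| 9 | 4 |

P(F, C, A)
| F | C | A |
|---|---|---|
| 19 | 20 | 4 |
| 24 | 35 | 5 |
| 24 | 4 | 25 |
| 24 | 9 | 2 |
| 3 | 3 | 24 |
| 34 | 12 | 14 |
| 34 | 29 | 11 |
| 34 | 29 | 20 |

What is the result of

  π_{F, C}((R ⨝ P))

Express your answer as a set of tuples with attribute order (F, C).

{(24, 35), (24, 4), (24, 9), (3, 3), (34, 12), (34, 29)}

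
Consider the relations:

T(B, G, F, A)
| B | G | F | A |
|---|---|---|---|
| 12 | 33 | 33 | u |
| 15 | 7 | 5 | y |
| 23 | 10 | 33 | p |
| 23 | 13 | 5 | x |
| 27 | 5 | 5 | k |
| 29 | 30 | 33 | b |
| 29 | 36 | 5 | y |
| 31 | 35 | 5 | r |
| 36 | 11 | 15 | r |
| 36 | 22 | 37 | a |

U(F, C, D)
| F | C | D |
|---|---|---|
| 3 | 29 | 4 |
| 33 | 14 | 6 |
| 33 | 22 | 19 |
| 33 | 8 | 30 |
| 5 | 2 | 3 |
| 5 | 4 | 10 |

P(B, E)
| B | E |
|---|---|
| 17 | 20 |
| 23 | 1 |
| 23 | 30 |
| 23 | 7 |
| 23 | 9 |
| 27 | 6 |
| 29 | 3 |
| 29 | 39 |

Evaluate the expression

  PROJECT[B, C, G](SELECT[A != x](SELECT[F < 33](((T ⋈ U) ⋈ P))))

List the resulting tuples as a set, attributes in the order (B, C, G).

T ⋈ U (natural join on F): {(12, 33, 33, u, 14, 6), (12, 33, 33, u, 22, 19), (12, 33, 33, u, 8, 30), (15, 7, 5, y, 2, 3), (15, 7, 5, y, 4, 10), (23, 10, 33, p, 14, 6), (23, 10, 33, p, 22, 19), (23, 10, 33, p, 8, 30), (23, 13, 5, x, 2, 3), (23, 13, 5, x, 4, 10), (27, 5, 5, k, 2, 3), (27, 5, 5, k, 4, 10), (29, 30, 33, b, 14, 6), (29, 30, 33, b, 22, 19), (29, 30, 33, b, 8, 30), (29, 36, 5, y, 2, 3), (29, 36, 5, y, 4, 10), (31, 35, 5, r, 2, 3), (31, 35, 5, r, 4, 10)}
(T ⋈ U) ⋈ P (natural join on B): {(23, 10, 33, p, 14, 6, 1), (23, 10, 33, p, 14, 6, 30), (23, 10, 33, p, 14, 6, 7), (23, 10, 33, p, 14, 6, 9), (23, 10, 33, p, 22, 19, 1), (23, 10, 33, p, 22, 19, 30), (23, 10, 33, p, 22, 19, 7), (23, 10, 33, p, 22, 19, 9), (23, 10, 33, p, 8, 30, 1), (23, 10, 33, p, 8, 30, 30), (23, 10, 33, p, 8, 30, 7), (23, 10, 33, p, 8, 30, 9), (23, 13, 5, x, 2, 3, 1), (23, 13, 5, x, 2, 3, 30), (23, 13, 5, x, 2, 3, 7), (23, 13, 5, x, 2, 3, 9), (23, 13, 5, x, 4, 10, 1), (23, 13, 5, x, 4, 10, 30), (23, 13, 5, x, 4, 10, 7), (23, 13, 5, x, 4, 10, 9), (27, 5, 5, k, 2, 3, 6), (27, 5, 5, k, 4, 10, 6), (29, 30, 33, b, 14, 6, 3), (29, 30, 33, b, 14, 6, 39), (29, 30, 33, b, 22, 19, 3), (29, 30, 33, b, 22, 19, 39), (29, 30, 33, b, 8, 30, 3), (29, 30, 33, b, 8, 30, 39), (29, 36, 5, y, 2, 3, 3), (29, 36, 5, y, 2, 3, 39), (29, 36, 5, y, 4, 10, 3), (29, 36, 5, y, 4, 10, 39)}
σ[F < 33]: keep tuples satisfying F < 33 → {(23, 13, 5, x, 2, 3, 1), (23, 13, 5, x, 2, 3, 30), (23, 13, 5, x, 2, 3, 7), (23, 13, 5, x, 2, 3, 9), (23, 13, 5, x, 4, 10, 1), (23, 13, 5, x, 4, 10, 30), (23, 13, 5, x, 4, 10, 7), (23, 13, 5, x, 4, 10, 9), (27, 5, 5, k, 2, 3, 6), (27, 5, 5, k, 4, 10, 6), (29, 36, 5, y, 2, 3, 3), (29, 36, 5, y, 2, 3, 39), (29, 36, 5, y, 4, 10, 3), (29, 36, 5, y, 4, 10, 39)}
σ[A != x]: keep tuples satisfying A != x → {(27, 5, 5, k, 2, 3, 6), (27, 5, 5, k, 4, 10, 6), (29, 36, 5, y, 2, 3, 3), (29, 36, 5, y, 2, 3, 39), (29, 36, 5, y, 4, 10, 3), (29, 36, 5, y, 4, 10, 39)}
Keep only column(s) B, C, G (2 duplicate(s) eliminated): {(27, 2, 5), (27, 4, 5), (29, 2, 36), (29, 4, 36)}

{(27, 2, 5), (27, 4, 5), (29, 2, 36), (29, 4, 36)}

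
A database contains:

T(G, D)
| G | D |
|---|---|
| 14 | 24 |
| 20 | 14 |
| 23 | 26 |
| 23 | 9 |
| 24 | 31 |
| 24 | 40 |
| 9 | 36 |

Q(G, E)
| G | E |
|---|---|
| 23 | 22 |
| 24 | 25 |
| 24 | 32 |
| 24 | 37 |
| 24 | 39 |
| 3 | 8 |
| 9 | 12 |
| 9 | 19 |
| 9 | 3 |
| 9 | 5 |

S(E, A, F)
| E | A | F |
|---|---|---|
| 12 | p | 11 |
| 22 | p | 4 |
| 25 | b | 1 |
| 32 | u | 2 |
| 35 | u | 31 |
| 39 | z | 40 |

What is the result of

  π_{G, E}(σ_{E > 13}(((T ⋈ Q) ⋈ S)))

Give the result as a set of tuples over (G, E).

{(23, 22), (24, 25), (24, 32), (24, 39)}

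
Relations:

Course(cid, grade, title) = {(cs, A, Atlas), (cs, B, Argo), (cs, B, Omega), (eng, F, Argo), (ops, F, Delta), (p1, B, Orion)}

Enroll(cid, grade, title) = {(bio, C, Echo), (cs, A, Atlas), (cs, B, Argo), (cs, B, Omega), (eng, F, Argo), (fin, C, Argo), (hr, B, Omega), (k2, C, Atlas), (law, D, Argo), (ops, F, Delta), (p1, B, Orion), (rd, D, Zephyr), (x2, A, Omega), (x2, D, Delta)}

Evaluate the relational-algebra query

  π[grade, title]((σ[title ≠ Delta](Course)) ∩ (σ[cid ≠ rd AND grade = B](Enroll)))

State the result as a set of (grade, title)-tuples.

Apply σ_{title ≠ Delta}; surviving tuples: {(cs, A, Atlas), (cs, B, Argo), (cs, B, Omega), (eng, F, Argo), (p1, B, Orion)}
Apply σ_{cid ≠ rd AND grade = B}; surviving tuples: {(cs, B, Argo), (cs, B, Omega), (hr, B, Omega), (p1, B, Orion)}
Taking the intersection: {(cs, B, Argo), (cs, B, Omega), (p1, B, Orion)}
π[grade, title]: project onto (grade, title) → {(B, Argo), (B, Omega), (B, Orion)}

{(B, Argo), (B, Omega), (B, Orion)}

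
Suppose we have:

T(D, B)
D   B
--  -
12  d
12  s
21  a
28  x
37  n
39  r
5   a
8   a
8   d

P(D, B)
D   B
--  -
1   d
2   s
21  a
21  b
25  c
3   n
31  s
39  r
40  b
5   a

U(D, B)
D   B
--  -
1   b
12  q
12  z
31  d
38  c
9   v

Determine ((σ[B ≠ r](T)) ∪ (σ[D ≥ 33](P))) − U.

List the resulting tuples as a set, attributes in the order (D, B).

{(12, d), (12, s), (21, a), (28, x), (37, n), (39, r), (40, b), (5, a), (8, a), (8, d)}

Selection B ≠ r: {(12, d), (12, s), (21, a), (28, x), (37, n), (5, a), (8, a), (8, d)}
Selection D ≥ 33: {(39, r), (40, b)}
Union: {(12, d), (12, s), (21, a), (28, x), (37, n), (5, a), (8, a), (8, d)} with {(39, r), (40, b)} → {(12, d), (12, s), (21, a), (28, x), (37, n), (39, r), (40, b), (5, a), (8, a), (8, d)}
Difference: {(12, d), (12, s), (21, a), (28, x), (37, n), (39, r), (40, b), (5, a), (8, a), (8, d)} with {(1, b), (12, q), (12, z), (31, d), (38, c), (9, v)} → {(12, d), (12, s), (21, a), (28, x), (37, n), (39, r), (40, b), (5, a), (8, a), (8, d)}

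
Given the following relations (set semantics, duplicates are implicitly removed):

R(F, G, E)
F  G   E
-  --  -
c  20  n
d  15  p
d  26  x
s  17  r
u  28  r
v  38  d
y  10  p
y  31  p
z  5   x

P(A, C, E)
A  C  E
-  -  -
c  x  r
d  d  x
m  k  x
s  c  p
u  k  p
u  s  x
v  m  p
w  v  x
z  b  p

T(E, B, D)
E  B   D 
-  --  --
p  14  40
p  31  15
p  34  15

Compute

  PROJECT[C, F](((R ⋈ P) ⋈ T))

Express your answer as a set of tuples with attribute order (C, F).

{(b, d), (b, y), (c, d), (c, y), (k, d), (k, y), (m, d), (m, y)}

Joining R and P on E yields {(d, 15, p, s, c), (d, 15, p, u, k), (d, 15, p, v, m), (d, 15, p, z, b), (d, 26, x, d, d), (d, 26, x, m, k), (d, 26, x, u, s), (d, 26, x, w, v), (s, 17, r, c, x), (u, 28, r, c, x), (y, 10, p, s, c), (y, 10, p, u, k), (y, 10, p, v, m), (y, 10, p, z, b), (y, 31, p, s, c), (y, 31, p, u, k), (y, 31, p, v, m), (y, 31, p, z, b), (z, 5, x, d, d), (z, 5, x, m, k), (z, 5, x, u, s), (z, 5, x, w, v)}.
Joining (R ⋈ P) and T on E yields {(d, 15, p, s, c, 14, 40), (d, 15, p, s, c, 31, 15), (d, 15, p, s, c, 34, 15), (d, 15, p, u, k, 14, 40), (d, 15, p, u, k, 31, 15), (d, 15, p, u, k, 34, 15), (d, 15, p, v, m, 14, 40), (d, 15, p, v, m, 31, 15), (d, 15, p, v, m, 34, 15), (d, 15, p, z, b, 14, 40), (d, 15, p, z, b, 31, 15), (d, 15, p, z, b, 34, 15), (y, 10, p, s, c, 14, 40), (y, 10, p, s, c, 31, 15), (y, 10, p, s, c, 34, 15), (y, 10, p, u, k, 14, 40), (y, 10, p, u, k, 31, 15), (y, 10, p, u, k, 34, 15), (y, 10, p, v, m, 14, 40), (y, 10, p, v, m, 31, 15), (y, 10, p, v, m, 34, 15), (y, 10, p, z, b, 14, 40), (y, 10, p, z, b, 31, 15), (y, 10, p, z, b, 34, 15), (y, 31, p, s, c, 14, 40), (y, 31, p, s, c, 31, 15), (y, 31, p, s, c, 34, 15), (y, 31, p, u, k, 14, 40), (y, 31, p, u, k, 31, 15), (y, 31, p, u, k, 34, 15), (y, 31, p, v, m, 14, 40), (y, 31, p, v, m, 31, 15), (y, 31, p, v, m, 34, 15), (y, 31, p, z, b, 14, 40), (y, 31, p, z, b, 31, 15), (y, 31, p, z, b, 34, 15)}.
Keep only column(s) C, F (28 duplicate(s) eliminated): {(b, d), (b, y), (c, d), (c, y), (k, d), (k, y), (m, d), (m, y)}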